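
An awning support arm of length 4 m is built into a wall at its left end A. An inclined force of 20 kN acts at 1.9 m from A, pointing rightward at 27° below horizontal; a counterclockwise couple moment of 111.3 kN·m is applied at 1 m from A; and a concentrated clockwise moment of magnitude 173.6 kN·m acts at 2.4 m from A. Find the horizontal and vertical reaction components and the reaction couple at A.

A_x = -17.82 kN, A_y = 9.080 kN, M_A = 79.55 kN·m

ΣF_x = 0: A_x + 20·cos27° = 0 → A_x = -17.82 kN.
ΣF_y = 0: A_y − 20·sin27° = 0 → A_y = 9.080 kN.
ΣM about A: M_A − 20·sin27°·1.9 + 111.3 − 173.6 = 0 → M_A = 79.55 kN·m.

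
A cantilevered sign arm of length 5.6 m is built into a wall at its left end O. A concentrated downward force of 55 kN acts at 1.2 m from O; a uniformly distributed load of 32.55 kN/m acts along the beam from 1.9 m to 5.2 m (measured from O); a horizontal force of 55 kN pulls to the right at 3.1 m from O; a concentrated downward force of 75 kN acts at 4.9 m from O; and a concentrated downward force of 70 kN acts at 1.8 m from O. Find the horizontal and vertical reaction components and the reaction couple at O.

O_x = -55.00 kN, O_y = 307.4 kN, M_O = 940.8 kN·m

Resultant of the distributed load: 32.55 × 3.3 = 107.415 kN at 3.55 m from O.
ΣF_x = 0: O_x + 55 = 0 → O_x = -55.00 kN.
ΣF_y = 0: O_y − 55 − 32.55·3.3 − 75 − 70 = 0 → O_y = 307.4 kN.
ΣM about O: M_O − 55·1.2 − (32.55·3.3)·3.55 − 75·4.9 − 70·1.8 = 0 → M_O = 940.8 kN·m.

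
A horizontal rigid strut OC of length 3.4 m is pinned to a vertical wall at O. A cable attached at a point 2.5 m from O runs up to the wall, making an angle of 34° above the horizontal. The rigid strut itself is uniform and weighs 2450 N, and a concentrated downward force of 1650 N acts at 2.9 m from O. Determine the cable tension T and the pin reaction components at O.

T = 6402 N, O_x = 5308 N, O_y = 520.0 N

ΣM about O: T·sin34°·2.5 − 2450·1.7 − 1650·2.9 = 0 → T = 8950/(2.5·0.559193) = 6402.08 ≈ 6402 N.
ΣF_x = 0: O_x − T·cos34° = 0 → O_x = 6402.08 × 0.829038 = 5308 N.
ΣF_y = 0: O_y + T·sin34° − 2450 − 1650 = 0 → O_y = 4100 − 6402.08 × 0.559193 = 520.0 N.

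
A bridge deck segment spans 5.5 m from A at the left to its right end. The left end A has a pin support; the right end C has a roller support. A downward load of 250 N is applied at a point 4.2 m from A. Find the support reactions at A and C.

Taking moments about A: C_y·5.5 − 250·4.2 = 0 → C_y = 1050/5.5 = 190.909 ≈ 190.9 N.
ΣF_y = 0: A_y + 190.909 − 250 = 0 → A_y = 59.09 N.
ΣF_x = 0: no horizontal applied forces, so A_x = 0.

A_x = 0, A_y = 59.09 N, C_y = 190.9 N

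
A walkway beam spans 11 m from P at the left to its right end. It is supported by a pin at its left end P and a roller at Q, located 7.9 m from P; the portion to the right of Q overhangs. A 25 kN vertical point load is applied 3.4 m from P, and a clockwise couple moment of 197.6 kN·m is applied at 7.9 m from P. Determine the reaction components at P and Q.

P_x = 0, P_y = -10.77 kN, Q_y = 35.77 kN

Moments about P: Q_y·7.9 − 25·3.4 − 197.6 = 0 → Q_y = 282.6/7.9 = 35.7722 ≈ 35.77 kN.
ΣF_y = 0: P_y + 35.7722 − 25 = 0 → P_y = -10.77 kN.
ΣF_x = 0: no horizontal applied forces, so P_x = 0.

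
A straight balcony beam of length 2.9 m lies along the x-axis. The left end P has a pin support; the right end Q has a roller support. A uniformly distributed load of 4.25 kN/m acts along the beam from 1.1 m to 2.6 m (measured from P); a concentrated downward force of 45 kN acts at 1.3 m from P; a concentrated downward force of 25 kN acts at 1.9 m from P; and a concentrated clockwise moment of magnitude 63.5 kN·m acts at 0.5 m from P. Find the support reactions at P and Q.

P_x = 0, P_y = 13.86 kN, Q_y = 62.52 kN

Resultant of the distributed load: 4.25 × 1.5 = 6.375 kN at 1.85 m from P.
Taking moments about P: Q_y·2.9 − (4.25·1.5)·1.85 − 45·1.3 − 25·1.9 − 63.5 = 0 → Q_y = 181.29375/2.9 = 62.5151 ≈ 62.52 kN.
ΣF_y = 0: P_y + 62.5151 − 4.25·1.5 − 45 − 25 = 0 → P_y = 13.86 kN.
ΣF_x = 0: no horizontal applied forces, so P_x = 0.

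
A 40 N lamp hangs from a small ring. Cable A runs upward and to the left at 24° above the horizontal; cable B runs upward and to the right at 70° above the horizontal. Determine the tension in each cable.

T_A = 13.71 N, T_B = 36.63 N

ΣF_x = 0: −T_A·cos24° + T_B·cos70° = 0 → T_B = 2.67103·T_A.
ΣF_y = 0: T_A·sin24° + T_B·sin70° = 40.
Substitute: T_A·(0.406737 + 2.67103·0.939693) = 40 → T_A = 13.7142 ≈ 13.71 N.
Then T_B = 2.67103 × 13.7142 = 36.63 N.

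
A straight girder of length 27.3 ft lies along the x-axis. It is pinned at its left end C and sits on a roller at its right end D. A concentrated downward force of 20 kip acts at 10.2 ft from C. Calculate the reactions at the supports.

C_x = 0, C_y = 12.53 kip, D_y = 7.473 kip

ΣM about C: D_y·27.3 − 20·10.2 = 0 → D_y = 204/27.3 = 7.47253 ≈ 7.473 kip.
ΣF_y = 0: C_y + 7.47253 − 20 = 0 → C_y = 12.53 kip.
ΣF_x = 0: no horizontal applied forces, so C_x = 0.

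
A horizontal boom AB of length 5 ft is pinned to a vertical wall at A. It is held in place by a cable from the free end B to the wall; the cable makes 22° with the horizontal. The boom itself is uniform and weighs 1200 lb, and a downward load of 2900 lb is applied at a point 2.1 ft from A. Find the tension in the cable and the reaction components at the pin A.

T = 4853 lb, A_x = 4500 lb, A_y = 2282 lb

ΣM about A: T·sin22°·5 − 1200·2.5 − 2900·2.1 = 0 → T = 9090/(5·0.374607) = 4853.09 ≈ 4853 lb.
ΣF_x = 0: A_x − T·cos22° = 0 → A_x = 4853.09 × 0.927184 = 4500 lb.
ΣF_y = 0: A_y + T·sin22° − 1200 − 2900 = 0 → A_y = 4100 − 4853.09 × 0.374607 = 2282 lb.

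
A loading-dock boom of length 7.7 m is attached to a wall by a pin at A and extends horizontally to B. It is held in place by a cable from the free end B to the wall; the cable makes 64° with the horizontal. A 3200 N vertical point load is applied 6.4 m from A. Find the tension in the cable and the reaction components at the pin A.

ΣM about A: T·sin64°·7.7 − 3200·6.4 = 0 → T = 20480/(7.7·0.898794) = 2959.23 ≈ 2959 N.
ΣF_x = 0: A_x − T·cos64° = 0 → A_x = 2959.23 × 0.438371 = 1297 N.
ΣF_y = 0: A_y + T·sin64° − 3200 = 0 → A_y = 3200 − 2959.23 × 0.898794 = 540.3 N.

T = 2959 N, A_x = 1297 N, A_y = 540.3 N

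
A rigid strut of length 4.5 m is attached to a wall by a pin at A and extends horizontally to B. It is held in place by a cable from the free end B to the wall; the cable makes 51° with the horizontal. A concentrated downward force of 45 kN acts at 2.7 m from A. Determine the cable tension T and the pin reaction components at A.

T = 34.74 kN, A_x = 21.86 kN, A_y = 18.00 kN

ΣM about A: T·sin51°·4.5 − 45·2.7 = 0 → T = 121.5/(4.5·0.777146) = 34.7425 ≈ 34.74 kN.
ΣF_x = 0: A_x − T·cos51° = 0 → A_x = 34.7425 × 0.62932 = 21.86 kN.
ΣF_y = 0: A_y + T·sin51° − 45 = 0 → A_y = 45 − 34.7425 × 0.777146 = 18.00 kN.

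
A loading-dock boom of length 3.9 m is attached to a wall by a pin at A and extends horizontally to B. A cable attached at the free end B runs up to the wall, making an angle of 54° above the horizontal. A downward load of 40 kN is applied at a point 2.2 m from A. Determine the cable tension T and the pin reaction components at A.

ΣM about A: T·sin54°·3.9 − 40·2.2 = 0 → T = 88/(3.9·0.809017) = 27.8908 ≈ 27.89 kN.
ΣF_x = 0: A_x − T·cos54° = 0 → A_x = 27.8908 × 0.587785 = 16.39 kN.
ΣF_y = 0: A_y + T·sin54° − 40 = 0 → A_y = 40 − 27.8908 × 0.809017 = 17.44 kN.

T = 27.89 kN, A_x = 16.39 kN, A_y = 17.44 kN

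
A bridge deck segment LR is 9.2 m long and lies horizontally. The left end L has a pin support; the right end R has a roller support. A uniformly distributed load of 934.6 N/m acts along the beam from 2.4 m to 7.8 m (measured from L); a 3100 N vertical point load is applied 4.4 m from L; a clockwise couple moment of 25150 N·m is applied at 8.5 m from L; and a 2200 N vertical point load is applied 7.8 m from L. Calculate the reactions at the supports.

L_x = 0, L_y = 1468 N, R_y = 8879 N

Resultant of the distributed load: 934.6 × 5.4 = 5046.84 N at 5.1 m from L.
Moments about L: R_y·9.2 − (934.6·5.4)·5.1 − 3100·4.4 − 25150 − 2200·7.8 = 0 → R_y = 81688.884/9.2 = 8879.23 ≈ 8879 N.
ΣF_y = 0: L_y + 8879.23 − 934.6·5.4 − 3100 − 2200 = 0 → L_y = 1468 N.
ΣF_x = 0: no horizontal applied forces, so L_x = 0.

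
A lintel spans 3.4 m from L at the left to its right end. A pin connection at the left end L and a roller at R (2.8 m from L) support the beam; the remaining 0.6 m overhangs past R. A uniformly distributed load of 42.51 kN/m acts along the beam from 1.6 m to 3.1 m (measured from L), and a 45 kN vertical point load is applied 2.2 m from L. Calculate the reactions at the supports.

Resultant of the distributed load: 42.51 × 1.5 = 63.765 kN at 2.35 m from L.
Moments about L: R_y·2.8 − (42.51·1.5)·2.35 − 45·2.2 = 0 → R_y = 248.84775/2.8 = 88.8742 ≈ 88.87 kN.
ΣF_y = 0: L_y + 88.8742 − 42.51·1.5 − 45 = 0 → L_y = 19.89 kN.
ΣF_x = 0: no horizontal applied forces, so L_x = 0.

L_x = 0, L_y = 19.89 kN, R_y = 88.87 kN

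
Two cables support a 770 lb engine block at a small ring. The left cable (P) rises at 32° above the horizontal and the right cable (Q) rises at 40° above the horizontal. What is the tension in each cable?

ΣF_x = 0: −T_P·cos32° + T_Q·cos40° = 0 → T_Q = 1.10705·T_P.
ΣF_y = 0: T_P·sin32° + T_Q·sin40° = 770.
Substitute: T_P·(0.529919 + 1.10705·0.642788) = 770 → T_P = 620.209 ≈ 620.2 lb.
Then T_Q = 1.10705 × 620.209 = 686.6 lb.

T_P = 620.2 lb, T_Q = 686.6 lb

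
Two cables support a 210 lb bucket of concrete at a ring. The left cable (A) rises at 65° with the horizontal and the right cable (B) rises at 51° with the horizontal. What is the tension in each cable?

T_A = 147.0 lb, T_B = 98.74 lb

ΣF_x = 0: −T_A·cos65° + T_B·cos51° = 0 → T_B = 0.671547·T_A.
ΣF_y = 0: T_A·sin65° + T_B·sin51° = 210.
Substitute: T_A·(0.906308 + 0.671547·0.777146) = 210 → T_A = 147.038 ≈ 147.0 lb.
Then T_B = 0.671547 × 147.038 = 98.74 lb.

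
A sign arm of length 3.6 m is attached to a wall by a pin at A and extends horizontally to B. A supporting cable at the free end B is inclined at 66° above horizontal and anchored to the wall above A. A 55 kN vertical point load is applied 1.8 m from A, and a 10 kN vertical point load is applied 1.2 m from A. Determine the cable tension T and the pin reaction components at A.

T = 33.75 kN, A_x = 13.73 kN, A_y = 34.17 kN

ΣM about A: T·sin66°·3.6 − 55·1.8 − 10·1.2 = 0 → T = 111/(3.6·0.913545) = 33.7513 ≈ 33.75 kN.
ΣF_x = 0: A_x − T·cos66° = 0 → A_x = 33.7513 × 0.406737 = 13.73 kN.
ΣF_y = 0: A_y + T·sin66° − 55 − 10 = 0 → A_y = 65 − 33.7513 × 0.913545 = 34.17 kN.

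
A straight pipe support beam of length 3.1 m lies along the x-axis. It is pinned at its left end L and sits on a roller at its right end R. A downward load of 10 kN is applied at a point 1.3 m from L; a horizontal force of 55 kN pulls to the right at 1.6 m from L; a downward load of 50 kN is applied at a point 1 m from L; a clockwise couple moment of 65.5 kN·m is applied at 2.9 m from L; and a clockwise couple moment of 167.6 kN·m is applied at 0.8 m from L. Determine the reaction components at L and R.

L_x = -55.00 kN, L_y = -35.52 kN, R_y = 95.52 kN

ΣM about L: R_y·3.1 − 10·1.3 − 50·1 − 65.5 − 167.6 = 0 → R_y = 296.1/3.1 = 95.5161 ≈ 95.52 kN.
ΣF_y = 0: L_y + 95.5161 − 10 − 50 = 0 → L_y = -35.52 kN.
ΣF_x = 0: L_x + 55 = 0 → L_x = -55.00 kN.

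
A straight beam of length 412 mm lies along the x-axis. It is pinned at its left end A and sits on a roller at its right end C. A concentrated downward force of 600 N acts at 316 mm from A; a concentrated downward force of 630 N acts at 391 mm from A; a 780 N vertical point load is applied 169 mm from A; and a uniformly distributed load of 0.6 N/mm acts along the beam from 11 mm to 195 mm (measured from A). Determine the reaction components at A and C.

A_x = 0, A_y = 714.8 N, C_y = 1406 N

Resultant of the distributed load: 0.6 × 184 = 110.4 N at 103 mm from A.
Moments about A: C_y·412 − 600·316 − 630·391 − 780·169 − (0.6·184)·103 = 0 → C_y = 579121.2/412 = 1405.63 ≈ 1406 N.
ΣF_y = 0: A_y + 1405.63 − 600 − 630 − 780 − 0.6·184 = 0 → A_y = 714.8 N.
ΣF_x = 0: no horizontal applied forces, so A_x = 0.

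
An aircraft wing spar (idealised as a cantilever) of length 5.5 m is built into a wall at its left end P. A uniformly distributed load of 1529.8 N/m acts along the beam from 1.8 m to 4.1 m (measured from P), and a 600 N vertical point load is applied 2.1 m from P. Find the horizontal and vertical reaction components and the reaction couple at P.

Resultant of the distributed load: 1529.8 × 2.3 = 3518.54 N at 2.95 m from P.
ΣF_x = 0: P_x = 0.
ΣF_y = 0: P_y − 1529.8·2.3 − 600 = 0 → P_y = 4119 N.
ΣM about P: M_P − (1529.8·2.3)·2.95 − 600·2.1 = 0 → M_P = 11640 N·m.

P_x = 0, P_y = 4119 N, M_P = 11640 N·m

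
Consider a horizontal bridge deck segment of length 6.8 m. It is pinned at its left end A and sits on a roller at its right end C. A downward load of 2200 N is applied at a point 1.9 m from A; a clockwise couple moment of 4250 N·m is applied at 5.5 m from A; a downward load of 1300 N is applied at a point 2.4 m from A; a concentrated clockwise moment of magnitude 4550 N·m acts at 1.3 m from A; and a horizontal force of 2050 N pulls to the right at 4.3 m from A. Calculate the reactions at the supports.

A_x = -2050 N, A_y = 1132 N, C_y = 2368 N

ΣM about A: C_y·6.8 − 2200·1.9 − 4250 − 1300·2.4 − 4550 = 0 → C_y = 16100/6.8 = 2367.65 ≈ 2368 N.
ΣF_y = 0: A_y + 2367.65 − 2200 − 1300 = 0 → A_y = 1132 N.
ΣF_x = 0: A_x + 2050 = 0 → A_x = -2050 N.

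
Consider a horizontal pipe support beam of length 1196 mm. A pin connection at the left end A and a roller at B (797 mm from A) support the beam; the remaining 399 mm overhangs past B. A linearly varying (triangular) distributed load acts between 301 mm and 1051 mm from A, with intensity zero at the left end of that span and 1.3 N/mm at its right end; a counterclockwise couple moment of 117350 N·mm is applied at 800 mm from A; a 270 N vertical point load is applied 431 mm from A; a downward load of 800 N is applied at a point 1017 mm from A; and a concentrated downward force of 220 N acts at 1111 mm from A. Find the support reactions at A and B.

A_x = 0, A_y = -38.72 N, B_y = 1816 N

Resultant of the triangular load: ½ × 1.3 × 750 = 487.5 N, acting at 801 mm from A (one-third of the span from the peak).
ΣM about A: B_y·797 − (½·1.3·750)·801 + 117350 − 270·431 − 800·1017 − 220·1111 = 0 → B_y = 1447527.5/797 = 1816.22 ≈ 1816 N.
ΣF_y = 0: A_y + 1816.22 − ½·1.3·750 − 270 − 800 − 220 = 0 → A_y = -38.72 N.
ΣF_x = 0: no horizontal applied forces, so A_x = 0.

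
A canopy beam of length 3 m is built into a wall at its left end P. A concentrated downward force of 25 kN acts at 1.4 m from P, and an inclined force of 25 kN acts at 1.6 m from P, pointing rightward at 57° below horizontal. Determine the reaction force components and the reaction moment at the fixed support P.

P_x = -13.62 kN, P_y = 45.97 kN, M_P = 68.55 kN·m

ΣF_x = 0: P_x + 25·cos57° = 0 → P_x = -13.62 kN.
ΣF_y = 0: P_y − 25 − 25·sin57° = 0 → P_y = 45.97 kN.
ΣM about P: M_P − 25·1.4 − 25·sin57°·1.6 = 0 → M_P = 68.55 kN·m.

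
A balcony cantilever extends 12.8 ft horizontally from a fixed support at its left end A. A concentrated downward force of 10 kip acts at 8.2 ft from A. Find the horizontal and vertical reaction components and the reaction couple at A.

A_x = 0, A_y = 10.00 kip, M_A = 82.00 kip·ft

ΣF_x = 0: A_x = 0.
ΣF_y = 0: A_y − 10 = 0 → A_y = 10.00 kip.
ΣM about A: M_A − 10·8.2 = 0 → M_A = 82.00 kip·ft.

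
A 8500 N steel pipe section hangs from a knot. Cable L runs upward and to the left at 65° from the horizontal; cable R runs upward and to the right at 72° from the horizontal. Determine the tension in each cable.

T_L = 3851 N, T_R = 5267 N

ΣF_x = 0: −T_L·cos65° + T_R·cos72° = 0 → T_R = 1.36762·T_L.
ΣF_y = 0: T_L·sin65° + T_R·sin72° = 8500.
Substitute: T_L·(0.906308 + 1.36762·0.951057) = 8500 → T_L = 3851.39 ≈ 3851 N.
Then T_R = 1.36762 × 3851.39 = 5267 N.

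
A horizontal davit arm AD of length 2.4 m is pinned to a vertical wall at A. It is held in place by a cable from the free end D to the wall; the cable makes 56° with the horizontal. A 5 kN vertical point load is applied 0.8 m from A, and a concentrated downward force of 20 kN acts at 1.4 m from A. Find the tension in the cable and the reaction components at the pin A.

T = 16.08 kN, A_x = 8.993 kN, A_y = 11.67 kN

ΣM about A: T·sin56°·2.4 − 5·0.8 − 20·1.4 = 0 → T = 32/(2.4·0.829038) = 16.0829 ≈ 16.08 kN.
ΣF_x = 0: A_x − T·cos56° = 0 → A_x = 16.0829 × 0.559193 = 8.993 kN.
ΣF_y = 0: A_y + T·sin56° − 5 − 20 = 0 → A_y = 25 − 16.0829 × 0.829038 = 11.67 kN.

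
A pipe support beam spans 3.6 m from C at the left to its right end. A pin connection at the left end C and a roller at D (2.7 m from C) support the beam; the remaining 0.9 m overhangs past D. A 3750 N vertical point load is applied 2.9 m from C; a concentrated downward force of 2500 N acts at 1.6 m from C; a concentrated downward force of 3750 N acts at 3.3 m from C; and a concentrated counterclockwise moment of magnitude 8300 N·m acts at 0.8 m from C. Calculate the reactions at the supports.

Taking moments about C: D_y·2.7 − 3750·2.9 − 2500·1.6 − 3750·3.3 + 8300 = 0 → D_y = 18950/2.7 = 7018.52 ≈ 7019 N.
ΣF_y = 0: C_y + 7018.52 − 3750 − 2500 − 3750 = 0 → C_y = 2981 N.
ΣF_x = 0: no horizontal applied forces, so C_x = 0.

C_x = 0, C_y = 2981 N, D_y = 7019 N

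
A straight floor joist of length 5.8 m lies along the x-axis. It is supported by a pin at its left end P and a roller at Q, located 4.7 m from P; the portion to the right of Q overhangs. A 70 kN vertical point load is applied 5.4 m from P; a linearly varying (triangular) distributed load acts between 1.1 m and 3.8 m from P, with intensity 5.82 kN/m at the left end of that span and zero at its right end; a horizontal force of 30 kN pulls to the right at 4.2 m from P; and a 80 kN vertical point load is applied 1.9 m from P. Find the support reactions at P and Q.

Resultant of the triangular load: ½ × 5.82 × 2.7 = 7.857 kN, acting at 2 m from P (one-third of the span from the peak).
ΣM about P: Q_y·4.7 − 70·5.4 − (½·5.82·2.7)·2 − 80·1.9 = 0 → Q_y = 545.714/4.7 = 116.109 ≈ 116.1 kN.
ΣF_y = 0: P_y + 116.109 − 70 − ½·5.82·2.7 − 80 = 0 → P_y = 41.75 kN.
ΣF_x = 0: P_x + 30 = 0 → P_x = -30.00 kN.

P_x = -30.00 kN, P_y = 41.75 kN, Q_y = 116.1 kN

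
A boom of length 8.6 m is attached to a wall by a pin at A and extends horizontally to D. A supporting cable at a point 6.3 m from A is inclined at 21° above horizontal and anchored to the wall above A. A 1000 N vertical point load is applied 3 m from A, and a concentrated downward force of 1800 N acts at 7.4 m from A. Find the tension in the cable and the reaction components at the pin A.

T = 7229 N, A_x = 6748 N, A_y = 209.5 N

ΣM about A: T·sin21°·6.3 − 1000·3 − 1800·7.4 = 0 → T = 16320/(6.3·0.358368) = 7228.54 ≈ 7229 N.
ΣF_x = 0: A_x − T·cos21° = 0 → A_x = 7228.54 × 0.93358 = 6748 N.
ΣF_y = 0: A_y + T·sin21° − 1000 − 1800 = 0 → A_y = 2800 − 7228.54 × 0.358368 = 209.5 N.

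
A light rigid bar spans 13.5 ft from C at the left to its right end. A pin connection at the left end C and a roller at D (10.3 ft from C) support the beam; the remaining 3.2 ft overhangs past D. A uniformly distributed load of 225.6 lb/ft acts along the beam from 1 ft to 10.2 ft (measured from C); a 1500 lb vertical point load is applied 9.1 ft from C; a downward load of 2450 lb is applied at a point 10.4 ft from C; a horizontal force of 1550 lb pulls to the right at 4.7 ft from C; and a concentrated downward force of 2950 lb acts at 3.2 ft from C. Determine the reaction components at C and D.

C_x = -1550 lb, C_y = 3132 lb, D_y = 5844 lb

Resultant of the distributed load: 225.6 × 9.2 = 2075.52 lb at 5.6 ft from C.
Taking moments about C: D_y·10.3 − (225.6·9.2)·5.6 − 1500·9.1 − 2450·10.4 − 2950·3.2 = 0 → D_y = 60192.912/10.3 = 5843.97 ≈ 5844 lb.
ΣF_y = 0: C_y + 5843.97 − 225.6·9.2 − 1500 − 2450 − 2950 = 0 → C_y = 3132 lb.
ΣF_x = 0: C_x + 1550 = 0 → C_x = -1550 lb.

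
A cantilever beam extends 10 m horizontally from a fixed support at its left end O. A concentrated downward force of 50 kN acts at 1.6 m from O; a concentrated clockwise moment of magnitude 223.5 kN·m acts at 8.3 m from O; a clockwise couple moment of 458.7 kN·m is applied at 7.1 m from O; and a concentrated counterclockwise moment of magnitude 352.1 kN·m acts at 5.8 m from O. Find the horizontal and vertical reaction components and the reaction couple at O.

O_x = 0, O_y = 50.00 kN, M_O = 410.1 kN·m

ΣF_x = 0: O_x = 0.
ΣF_y = 0: O_y − 50 = 0 → O_y = 50.00 kN.
ΣM about O: M_O − 50·1.6 − 223.5 − 458.7 + 352.1 = 0 → M_O = 410.1 kN·m.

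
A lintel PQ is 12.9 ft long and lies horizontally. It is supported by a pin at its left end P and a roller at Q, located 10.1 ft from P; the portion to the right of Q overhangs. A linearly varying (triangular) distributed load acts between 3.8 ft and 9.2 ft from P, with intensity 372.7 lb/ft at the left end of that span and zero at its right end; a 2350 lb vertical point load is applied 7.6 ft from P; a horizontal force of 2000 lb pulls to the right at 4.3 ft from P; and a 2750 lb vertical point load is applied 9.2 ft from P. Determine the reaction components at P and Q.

P_x = -2000 lb, P_y = 1275 lb, Q_y = 4831 lb

Resultant of the triangular load: ½ × 372.7 × 5.4 = 1006.29 lb, acting at 5.6 ft from P (one-third of the span from the peak).
ΣM about P: Q_y·10.1 − (½·372.7·5.4)·5.6 − 2350·7.6 − 2750·9.2 = 0 → Q_y = 48795.224/10.1 = 4831.21 ≈ 4831 lb.
ΣF_y = 0: P_y + 4831.21 − ½·372.7·5.4 − 2350 − 2750 = 0 → P_y = 1275 lb.
ΣF_x = 0: P_x + 2000 = 0 → P_x = -2000 lb.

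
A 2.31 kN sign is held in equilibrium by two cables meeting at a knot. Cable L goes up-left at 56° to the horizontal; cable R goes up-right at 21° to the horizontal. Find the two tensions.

ΣF_x = 0: −T_L·cos56° + T_R·cos21° = 0 → T_R = 0.598977·T_L.
ΣF_y = 0: T_L·sin56° + T_R·sin21° = 2.31.
Substitute: T_L·(0.829038 + 0.598977·0.358368) = 2.31 → T_L = 2.2133 ≈ 2.213 kN.
Then T_R = 0.598977 × 2.2133 = 1.326 kN.

T_L = 2.213 kN, T_R = 1.326 kN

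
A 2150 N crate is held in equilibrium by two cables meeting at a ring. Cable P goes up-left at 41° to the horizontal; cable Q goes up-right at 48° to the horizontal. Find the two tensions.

T_P = 1439 N, T_Q = 1623 N

ΣF_x = 0: −T_P·cos41° + T_Q·cos48° = 0 → T_Q = 1.1279·T_P.
ΣF_y = 0: T_P·sin41° + T_Q·sin48° = 2150.
Substitute: T_P·(0.656059 + 1.1279·0.743145) = 2150 → T_P = 1438.85 ≈ 1439 N.
Then T_Q = 1.1279 × 1438.85 = 1623 N.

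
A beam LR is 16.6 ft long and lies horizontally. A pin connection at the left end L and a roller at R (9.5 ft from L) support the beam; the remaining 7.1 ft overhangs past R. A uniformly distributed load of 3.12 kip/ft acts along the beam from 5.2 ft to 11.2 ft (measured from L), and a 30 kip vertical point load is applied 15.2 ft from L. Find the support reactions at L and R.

Resultant of the distributed load: 3.12 × 6 = 18.72 kip at 8.2 ft from L.
Taking moments about L: R_y·9.5 − (3.12·6)·8.2 − 30·15.2 = 0 → R_y = 609.504/9.5 = 64.1583 ≈ 64.16 kip.
ΣF_y = 0: L_y + 64.1583 − 3.12·6 − 30 = 0 → L_y = -15.44 kip.
ΣF_x = 0: no horizontal applied forces, so L_x = 0.

L_x = 0, L_y = -15.44 kip, R_y = 64.16 kip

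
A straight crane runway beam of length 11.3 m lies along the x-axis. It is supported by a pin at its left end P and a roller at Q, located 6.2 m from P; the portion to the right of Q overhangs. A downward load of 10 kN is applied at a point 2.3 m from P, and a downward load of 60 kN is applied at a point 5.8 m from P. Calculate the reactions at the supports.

P_x = 0, P_y = 10.16 kN, Q_y = 59.84 kN

Taking moments about P: Q_y·6.2 − 10·2.3 − 60·5.8 = 0 → Q_y = 371/6.2 = 59.8387 ≈ 59.84 kN.
ΣF_y = 0: P_y + 59.8387 − 10 − 60 = 0 → P_y = 10.16 kN.
ΣF_x = 0: no horizontal applied forces, so P_x = 0.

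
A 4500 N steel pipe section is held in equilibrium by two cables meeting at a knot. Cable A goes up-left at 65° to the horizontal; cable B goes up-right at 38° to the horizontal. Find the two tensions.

ΣF_x = 0: −T_A·cos65° + T_B·cos38° = 0 → T_B = 0.53631·T_A.
ΣF_y = 0: T_A·sin65° + T_B·sin38° = 4500.
Substitute: T_A·(0.906308 + 0.53631·0.615661) = 4500 → T_A = 3639.32 ≈ 3639 N.
Then T_B = 0.53631 × 3639.32 = 1952 N.

T_A = 3639 N, T_B = 1952 N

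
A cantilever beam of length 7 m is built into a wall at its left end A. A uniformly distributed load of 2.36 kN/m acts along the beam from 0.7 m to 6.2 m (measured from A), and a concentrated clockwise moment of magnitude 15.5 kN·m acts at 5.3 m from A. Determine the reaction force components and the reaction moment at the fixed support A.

Resultant of the distributed load: 2.36 × 5.5 = 12.98 kN at 3.45 m from A.
ΣF_x = 0: A_x = 0.
ΣF_y = 0: A_y − 2.36·5.5 = 0 → A_y = 12.98 kN.
ΣM about A: M_A − (2.36·5.5)·3.45 − 15.5 = 0 → M_A = 60.28 kN·m.

A_x = 0, A_y = 12.98 kN, M_A = 60.28 kN·m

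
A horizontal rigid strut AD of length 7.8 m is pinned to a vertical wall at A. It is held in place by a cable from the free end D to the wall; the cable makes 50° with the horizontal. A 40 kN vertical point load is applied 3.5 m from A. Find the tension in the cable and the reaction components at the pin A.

ΣM about A: T·sin50°·7.8 − 40·3.5 = 0 → T = 140/(7.8·0.766044) = 23.4304 ≈ 23.43 kN.
ΣF_x = 0: A_x − T·cos50° = 0 → A_x = 23.4304 × 0.642788 = 15.06 kN.
ΣF_y = 0: A_y + T·sin50° − 40 = 0 → A_y = 40 − 23.4304 × 0.766044 = 22.05 kN.

T = 23.43 kN, A_x = 15.06 kN, A_y = 22.05 kN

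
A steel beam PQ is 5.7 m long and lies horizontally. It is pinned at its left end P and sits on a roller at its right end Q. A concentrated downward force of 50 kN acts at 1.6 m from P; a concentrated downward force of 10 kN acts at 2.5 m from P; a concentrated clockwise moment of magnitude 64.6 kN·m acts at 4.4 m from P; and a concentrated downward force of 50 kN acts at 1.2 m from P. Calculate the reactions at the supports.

Moments about P: Q_y·5.7 − 50·1.6 − 10·2.5 − 64.6 − 50·1.2 = 0 → Q_y = 229.6/5.7 = 40.2807 ≈ 40.28 kN.
ΣF_y = 0: P_y + 40.2807 − 50 − 10 − 50 = 0 → P_y = 69.72 kN.
ΣF_x = 0: no horizontal applied forces, so P_x = 0.

P_x = 0, P_y = 69.72 kN, Q_y = 40.28 kN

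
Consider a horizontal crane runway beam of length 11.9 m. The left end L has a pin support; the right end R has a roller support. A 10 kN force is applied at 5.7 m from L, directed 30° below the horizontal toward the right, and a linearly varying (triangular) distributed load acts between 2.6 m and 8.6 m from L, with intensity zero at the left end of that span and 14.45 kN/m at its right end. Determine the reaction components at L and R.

Resultant of the triangular load: ½ × 14.45 × 6 = 43.35 kN, acting at 6.6 m from L (one-third of the span from the peak).
Moments about L: R_y·11.9 − 10·sin30°·5.7 − (½·14.45·6)·6.6 = 0 → R_y = 314.61/11.9 = 26.4378 ≈ 26.44 kN.
ΣF_y = 0: L_y + 26.4378 − 10·sin30° − ½·14.45·6 = 0 → L_y = 21.91 kN.
ΣF_x = 0: L_x + 10·cos30° = 0 → L_x = -8.660 kN.

L_x = -8.660 kN, L_y = 21.91 kN, R_y = 26.44 kN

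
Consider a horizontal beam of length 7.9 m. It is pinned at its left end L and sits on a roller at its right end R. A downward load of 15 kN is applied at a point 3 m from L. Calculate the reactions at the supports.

Taking moments about L: R_y·7.9 − 15·3 = 0 → R_y = 45/7.9 = 5.6962 ≈ 5.696 kN.
ΣF_y = 0: L_y + 5.6962 − 15 = 0 → L_y = 9.304 kN.
ΣF_x = 0: no horizontal applied forces, so L_x = 0.

L_x = 0, L_y = 9.304 kN, R_y = 5.696 kN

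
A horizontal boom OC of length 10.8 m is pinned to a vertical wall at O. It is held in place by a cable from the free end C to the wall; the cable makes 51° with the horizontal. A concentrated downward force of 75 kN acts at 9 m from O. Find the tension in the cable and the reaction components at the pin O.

ΣM about O: T·sin51°·10.8 − 75·9 = 0 → T = 675/(10.8·0.777146) = 80.4225 ≈ 80.42 kN.
ΣF_x = 0: O_x − T·cos51° = 0 → O_x = 80.4225 × 0.62932 = 50.61 kN.
ΣF_y = 0: O_y + T·sin51° − 75 = 0 → O_y = 75 − 80.4225 × 0.777146 = 12.50 kN.

T = 80.42 kN, O_x = 50.61 kN, O_y = 12.50 kN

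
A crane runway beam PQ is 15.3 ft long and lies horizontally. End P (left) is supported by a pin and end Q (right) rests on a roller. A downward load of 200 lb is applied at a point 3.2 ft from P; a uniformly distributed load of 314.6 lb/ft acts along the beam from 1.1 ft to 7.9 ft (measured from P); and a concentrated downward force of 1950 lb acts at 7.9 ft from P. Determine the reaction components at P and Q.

P_x = 0, P_y = 2611 lb, Q_y = 1678 lb

Resultant of the distributed load: 314.6 × 6.8 = 2139.28 lb at 4.5 ft from P.
Taking moments about P: Q_y·15.3 − 200·3.2 − (314.6·6.8)·4.5 − 1950·7.9 = 0 → Q_y = 25671.76/15.3 = 1677.89 ≈ 1678 lb.
ΣF_y = 0: P_y + 1677.89 − 200 − 314.6·6.8 − 1950 = 0 → P_y = 2611 lb.
ΣF_x = 0: no horizontal applied forces, so P_x = 0.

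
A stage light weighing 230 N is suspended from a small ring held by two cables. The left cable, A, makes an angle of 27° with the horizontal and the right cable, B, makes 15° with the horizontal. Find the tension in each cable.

ΣF_x = 0: −T_A·cos27° + T_B·cos15° = 0 → T_B = 0.922438·T_A.
ΣF_y = 0: T_A·sin27° + T_B·sin15° = 230.
Substitute: T_A·(0.45399 + 0.922438·0.258819) = 230 → T_A = 332.018 ≈ 332.0 N.
Then T_B = 0.922438 × 332.018 = 306.3 N.

T_A = 332.0 N, T_B = 306.3 N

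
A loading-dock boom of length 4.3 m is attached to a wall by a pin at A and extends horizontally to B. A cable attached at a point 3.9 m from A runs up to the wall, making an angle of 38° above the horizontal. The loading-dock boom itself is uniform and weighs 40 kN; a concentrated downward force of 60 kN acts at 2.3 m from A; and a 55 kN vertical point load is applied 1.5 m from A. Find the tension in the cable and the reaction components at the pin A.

ΣM about A: T·sin38°·3.9 − 40·2.15 − 60·2.3 − 55·1.5 = 0 → T = 306.5/(3.9·0.615661) = 127.651 ≈ 127.7 kN.
ΣF_x = 0: A_x − T·cos38° = 0 → A_x = 127.651 × 0.788011 = 100.6 kN.
ΣF_y = 0: A_y + T·sin38° − 40 − 60 − 55 = 0 → A_y = 155 − 127.651 × 0.615661 = 76.41 kN.

T = 127.7 kN, A_x = 100.6 kN, A_y = 76.41 kN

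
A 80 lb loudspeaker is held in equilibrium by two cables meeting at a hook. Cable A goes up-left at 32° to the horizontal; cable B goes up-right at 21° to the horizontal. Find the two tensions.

T_A = 93.52 lb, T_B = 84.95 lb

ΣF_x = 0: −T_A·cos32° + T_B·cos21° = 0 → T_B = 0.908382·T_A.
ΣF_y = 0: T_A·sin32° + T_B·sin21° = 80.
Substitute: T_A·(0.529919 + 0.908382·0.358368) = 80 → T_A = 93.5176 ≈ 93.52 lb.
Then T_B = 0.908382 × 93.5176 = 84.95 lb.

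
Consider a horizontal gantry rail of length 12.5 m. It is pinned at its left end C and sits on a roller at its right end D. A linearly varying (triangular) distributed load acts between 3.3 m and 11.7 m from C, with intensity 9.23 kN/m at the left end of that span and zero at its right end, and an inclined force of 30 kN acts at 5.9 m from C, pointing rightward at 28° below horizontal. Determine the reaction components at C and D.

C_x = -26.49 kN, C_y = 27.28 kN, D_y = 25.57 kN

Resultant of the triangular load: ½ × 9.23 × 8.4 = 38.766 kN, acting at 6.1 m from C (one-third of the span from the peak).
ΣM about C: D_y·12.5 − (½·9.23·8.4)·6.1 − 30·sin28°·5.9 = 0 → D_y = 319.569/12.5 = 25.5655 ≈ 25.57 kN.
ΣF_y = 0: C_y + 25.5655 − ½·9.23·8.4 − 30·sin28° = 0 → C_y = 27.28 kN.
ΣF_x = 0: C_x + 30·cos28° = 0 → C_x = -26.49 kN.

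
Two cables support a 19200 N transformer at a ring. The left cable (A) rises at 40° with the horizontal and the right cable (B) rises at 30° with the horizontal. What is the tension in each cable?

ΣF_x = 0: −T_A·cos40° + T_B·cos30° = 0 → T_B = 0.884552·T_A.
ΣF_y = 0: T_A·sin40° + T_B·sin30° = 19200.
Substitute: T_A·(0.642788 + 0.884552·0.5) = 19200 → T_A = 17694.8 ≈ 17690 N.
Then T_B = 0.884552 × 17694.8 = 15650 N.

T_A = 17690 N, T_B = 15650 N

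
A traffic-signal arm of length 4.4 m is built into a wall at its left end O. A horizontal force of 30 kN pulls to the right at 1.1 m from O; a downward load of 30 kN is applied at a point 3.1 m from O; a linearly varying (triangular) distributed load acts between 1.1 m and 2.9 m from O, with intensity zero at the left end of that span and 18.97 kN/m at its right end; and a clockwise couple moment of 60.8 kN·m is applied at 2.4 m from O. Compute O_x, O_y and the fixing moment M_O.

O_x = -30.00 kN, O_y = 47.07 kN, M_O = 193.1 kN·m

Resultant of the triangular load: ½ × 18.97 × 1.8 = 17.073 kN, acting at 2.3 m from O (one-third of the span from the peak).
ΣF_x = 0: O_x + 30 = 0 → O_x = -30.00 kN.
ΣF_y = 0: O_y − 30 − ½·18.97·1.8 = 0 → O_y = 47.07 kN.
ΣM about O: M_O − 30·3.1 − (½·18.97·1.8)·2.3 − 60.8 = 0 → M_O = 193.1 kN·m.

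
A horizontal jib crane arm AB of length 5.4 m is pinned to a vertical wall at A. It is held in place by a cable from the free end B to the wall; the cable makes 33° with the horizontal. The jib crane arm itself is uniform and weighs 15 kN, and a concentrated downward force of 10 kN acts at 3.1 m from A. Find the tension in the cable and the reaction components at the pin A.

T = 24.31 kN, A_x = 20.39 kN, A_y = 11.76 kN

ΣM about A: T·sin33°·5.4 − 15·2.7 − 10·3.1 = 0 → T = 71.5/(5.4·0.544639) = 24.311 ≈ 24.31 kN.
ΣF_x = 0: A_x − T·cos33° = 0 → A_x = 24.311 × 0.838671 = 20.39 kN.
ΣF_y = 0: A_y + T·sin33° − 15 − 10 = 0 → A_y = 25 − 24.311 × 0.544639 = 11.76 kN.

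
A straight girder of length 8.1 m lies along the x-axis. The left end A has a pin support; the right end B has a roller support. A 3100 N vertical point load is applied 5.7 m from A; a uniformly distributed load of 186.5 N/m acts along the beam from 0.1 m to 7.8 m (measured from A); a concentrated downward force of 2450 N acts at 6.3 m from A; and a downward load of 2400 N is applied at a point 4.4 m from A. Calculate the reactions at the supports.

Resultant of the distributed load: 186.5 × 7.7 = 1436.05 N at 3.95 m from A.
Moments about A: B_y·8.1 − 3100·5.7 − (186.5·7.7)·3.95 − 2450·6.3 − 2400·4.4 = 0 → B_y = 49337.3975/8.1 = 6091.04 ≈ 6091 N.
ΣF_y = 0: A_y + 6091.04 − 3100 − 186.5·7.7 − 2450 − 2400 = 0 → A_y = 3295 N.
ΣF_x = 0: no horizontal applied forces, so A_x = 0.

A_x = 0, A_y = 3295 N, B_y = 6091 N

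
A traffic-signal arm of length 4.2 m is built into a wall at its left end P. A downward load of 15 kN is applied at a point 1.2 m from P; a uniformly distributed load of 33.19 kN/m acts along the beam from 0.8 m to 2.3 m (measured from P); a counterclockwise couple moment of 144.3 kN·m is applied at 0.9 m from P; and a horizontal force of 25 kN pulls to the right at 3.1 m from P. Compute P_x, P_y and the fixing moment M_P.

Resultant of the distributed load: 33.19 × 1.5 = 49.785 kN at 1.55 m from P.
ΣF_x = 0: P_x + 25 = 0 → P_x = -25.00 kN.
ΣF_y = 0: P_y − 15 − 33.19·1.5 = 0 → P_y = 64.78 kN.
ΣM about P: M_P − 15·1.2 − (33.19·1.5)·1.55 + 144.3 = 0 → M_P = -49.13 kN·m.

P_x = -25.00 kN, P_y = 64.78 kN, M_P = -49.13 kN·m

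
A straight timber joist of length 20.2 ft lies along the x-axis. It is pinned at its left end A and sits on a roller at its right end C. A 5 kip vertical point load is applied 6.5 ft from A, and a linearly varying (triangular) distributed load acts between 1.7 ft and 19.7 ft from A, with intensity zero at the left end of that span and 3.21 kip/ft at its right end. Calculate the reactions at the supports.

Resultant of the triangular load: ½ × 3.21 × 18 = 28.89 kip, acting at 13.7 ft from A (one-third of the span from the peak).
ΣM about A: C_y·20.2 − 5·6.5 − (½·3.21·18)·13.7 = 0 → C_y = 428.293/20.2 = 21.2026 ≈ 21.20 kip.
ΣF_y = 0: A_y + 21.2026 − 5 − ½·3.21·18 = 0 → A_y = 12.69 kip.
ΣF_x = 0: no horizontal applied forces, so A_x = 0.

A_x = 0, A_y = 12.69 kip, C_y = 21.20 kip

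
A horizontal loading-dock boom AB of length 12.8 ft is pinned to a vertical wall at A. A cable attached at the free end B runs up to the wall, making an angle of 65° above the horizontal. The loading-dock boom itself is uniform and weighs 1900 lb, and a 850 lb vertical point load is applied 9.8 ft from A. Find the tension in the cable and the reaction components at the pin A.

ΣM about A: T·sin65°·12.8 − 1900·6.4 − 850·9.8 = 0 → T = 20490/(12.8·0.906308) = 1766.27 ≈ 1766 lb.
ΣF_x = 0: A_x − T·cos65° = 0 → A_x = 1766.27 × 0.422618 = 746.5 lb.
ΣF_y = 0: A_y + T·sin65° − 1900 − 850 = 0 → A_y = 2750 − 1766.27 × 0.906308 = 1149 lb.

T = 1766 lb, A_x = 746.5 lb, A_y = 1149 lb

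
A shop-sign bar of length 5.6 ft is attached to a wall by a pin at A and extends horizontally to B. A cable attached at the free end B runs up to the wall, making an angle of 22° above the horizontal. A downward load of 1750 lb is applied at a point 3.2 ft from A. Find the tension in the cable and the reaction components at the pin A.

T = 2669 lb, A_x = 2475 lb, A_y = 750.0 lb

ΣM about A: T·sin22°·5.6 − 1750·3.2 = 0 → T = 5600/(5.6·0.374607) = 2669.46 ≈ 2669 lb.
ΣF_x = 0: A_x − T·cos22° = 0 → A_x = 2669.46 × 0.927184 = 2475 lb.
ΣF_y = 0: A_y + T·sin22° − 1750 = 0 → A_y = 1750 − 2669.46 × 0.374607 = 750.0 lb.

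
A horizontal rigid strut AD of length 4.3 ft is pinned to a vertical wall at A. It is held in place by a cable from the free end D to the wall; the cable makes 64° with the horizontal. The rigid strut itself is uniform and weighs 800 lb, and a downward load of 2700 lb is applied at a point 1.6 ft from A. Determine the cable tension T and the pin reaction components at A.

T = 1563 lb, A_x = 685.1 lb, A_y = 2095 lb

ΣM about A: T·sin64°·4.3 − 800·2.15 − 2700·1.6 = 0 → T = 6040/(4.3·0.898794) = 1562.82 ≈ 1563 lb.
ΣF_x = 0: A_x − T·cos64° = 0 → A_x = 1562.82 × 0.438371 = 685.1 lb.
ΣF_y = 0: A_y + T·sin64° − 800 − 2700 = 0 → A_y = 3500 − 1562.82 × 0.898794 = 2095 lb.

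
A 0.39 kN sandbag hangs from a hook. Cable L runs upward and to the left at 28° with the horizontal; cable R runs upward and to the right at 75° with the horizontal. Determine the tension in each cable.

T_L = 0.1036 kN, T_R = 0.3534 kN

ΣF_x = 0: −T_L·cos28° + T_R·cos75° = 0 → T_R = 3.41145·T_L.
ΣF_y = 0: T_L·sin28° + T_R·sin75° = 0.39.
Substitute: T_L·(0.469472 + 3.41145·0.965926) = 0.39 → T_L = 0.103594 ≈ 0.1036 kN.
Then T_R = 3.41145 × 0.103594 = 0.3534 kN.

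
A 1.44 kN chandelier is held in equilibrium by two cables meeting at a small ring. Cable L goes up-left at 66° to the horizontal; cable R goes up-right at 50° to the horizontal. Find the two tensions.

T_L = 1.030 kN, T_R = 0.6517 kN

ΣF_x = 0: −T_L·cos66° + T_R·cos50° = 0 → T_R = 0.63277·T_L.
ΣF_y = 0: T_L·sin66° + T_R·sin50° = 1.44.
Substitute: T_L·(0.913545 + 0.63277·0.766044) = 1.44 → T_L = 1.02984 ≈ 1.030 kN.
Then T_R = 0.63277 × 1.02984 = 0.6517 kN.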